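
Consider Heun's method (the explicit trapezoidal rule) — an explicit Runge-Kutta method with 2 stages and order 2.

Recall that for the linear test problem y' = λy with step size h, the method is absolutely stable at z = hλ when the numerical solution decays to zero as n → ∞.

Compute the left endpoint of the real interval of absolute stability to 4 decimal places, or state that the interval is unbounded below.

On y'=λy, z=hλ:
  order 2, 2-stage ⇒ R(z)=1+z+z^2/2
  (e.g. R(-0.54)=0.60580, |R|=0.60580)

Need |R(x)|<1, x<0.
x=-0.54: |R|=0.6058
|R(-1.44)|=0.5968 |R(-1.15)|=0.5112 |R(-0.8)|=0.5200
Bisect:
  x_lo=-2.4292 |R|=1.5213  x_hi=-0.2006 |R|=0.8195
  mid=-1.31491 |R|=0.54958 →hi
  mid=-1.87205 |R|=0.88024 →hi
  mid=-2.15063 |R|=1.16197 →lo
  mid=-2.01134 |R|=1.01140 →lo
  mid=-1.94170 |R|=0.94340 →hi
  mid=-1.97652 |R|=0.97679 →hi
  mid=-1.99393 |R|=0.99395 →hi
  mid=-2.00263 |R|=1.00264 →lo
  ...
  [-2.00005,-1.99991] ⇒ x*=-2.0000
So |R|<1 on (-2.0000, 0).

left endpoint -2.0000.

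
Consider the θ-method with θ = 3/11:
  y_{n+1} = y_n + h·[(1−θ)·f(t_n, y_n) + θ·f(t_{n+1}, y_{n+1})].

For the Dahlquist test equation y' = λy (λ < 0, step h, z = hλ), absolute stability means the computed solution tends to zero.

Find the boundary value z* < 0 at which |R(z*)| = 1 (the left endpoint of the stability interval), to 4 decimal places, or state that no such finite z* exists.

On y'=λy, z=hλ:
  y_{n+1} = y_n + z·[8/11·y_n + 3/11·y_{n+1}] ⇒ (1 − 3/11z)y_{n+1} = (1 + 8/11z)y_n
  Hence R(z) = (1 + 8/11z)/(1 − 3/11z).

Solve |R(x)|<1 on ℝ⁻.
x=-0.97: |R|=0.2329
R=−1: 1+8/11x = −1+3/11x ⇒ -5/11x=2 ⇒ x=2/(-5/11)=-4.4000
Confirm numerically:
  x=-4.053: |R|=0.92508 <1
  x=-3.054: |R|=0.66620 <1
  x=-2.629: |R|=0.53116 <1
  x=-2.617: |R|=0.52708 <1
  x=-4.849: |R|=1.08788 >1
  x=-4.536: |R|=1.02763 >1
  x=-4.436: |R|=1.00740 >1
Stable set (-4.4000, 0).

left endpoint -4.4000.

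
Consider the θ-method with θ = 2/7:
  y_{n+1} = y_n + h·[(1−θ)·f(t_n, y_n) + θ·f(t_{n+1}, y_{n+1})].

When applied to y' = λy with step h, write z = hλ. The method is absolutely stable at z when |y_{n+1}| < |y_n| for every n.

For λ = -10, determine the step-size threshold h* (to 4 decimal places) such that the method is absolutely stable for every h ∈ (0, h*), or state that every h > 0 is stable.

On y'=λy, z=hλ:
  y_{n+1} = y_n + z·[5/7·y_n + 2/7·y_{n+1}] ⇒ (1 − 2/7z)y_{n+1} = (1 + 5/7z)y_n
  so R(z) = (1 + 5/7z)/(1 − 2/7z).

Solve |R(x)|<1 on ℝ⁻.
x=-1.72: |R|=0.1533
R=−1: 1+5/7x = −1+2/7x ⇒ -3/7x=2 ⇒ x=2/(-3/7)=-4.6667
Confirm numerically:
  x=-4.161: |R|=0.90099 <1
  x=-4.004: |R|=0.86754 <1
  x=-2.977: |R|=0.60869 <1
  x=-5.151: |R|=1.08398 >1
  x=-4.748: |R|=1.01479 >1
So |R|<1 on (-4.6667, 0).

(-4.6667,0); λ=-10 ⇒ h* = (14/3)/10 = 0.4667.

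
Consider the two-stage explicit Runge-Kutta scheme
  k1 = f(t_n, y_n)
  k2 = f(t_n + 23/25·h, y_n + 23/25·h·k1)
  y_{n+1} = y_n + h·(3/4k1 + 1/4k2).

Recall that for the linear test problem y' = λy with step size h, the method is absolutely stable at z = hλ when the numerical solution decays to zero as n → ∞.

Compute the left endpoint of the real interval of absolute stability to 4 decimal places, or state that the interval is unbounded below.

On y'=λy, z=hλ:
  k1=λy_n ⇒ h·k1=z·y_n;  k2=λ(1+23/25z)y_n ⇒ h·k2=z(1+23/25z)y_n
  y_{n+1}/y_n = 1 + 3/4z + 1/4z(1+23/25z) = 1 + z + 23/100z²
  R(z) = 1 + z + 23/100z².

Solve |R(x)|<1 on ℝ⁻.
x=-1.21: |R|=0.1267
R=1: x+23/100x²=0 ⇒ x=−100/23=-4.3478; min R=1−1/(4·23/100)=-0.0870>−1
Confirm numerically:
  x=-3.471: |R|=0.30000 <1
  x=-3.359: |R|=0.23606 <1
  x=-2.575: |R|=0.04996 <1
  x=-1.813: |R|=0.05700 <1
  x=-4.547: |R|=1.20830 >1
  x=-4.386: |R|=1.03851 >1
Stable set (-4.3478, 0).

z* = -4.3478.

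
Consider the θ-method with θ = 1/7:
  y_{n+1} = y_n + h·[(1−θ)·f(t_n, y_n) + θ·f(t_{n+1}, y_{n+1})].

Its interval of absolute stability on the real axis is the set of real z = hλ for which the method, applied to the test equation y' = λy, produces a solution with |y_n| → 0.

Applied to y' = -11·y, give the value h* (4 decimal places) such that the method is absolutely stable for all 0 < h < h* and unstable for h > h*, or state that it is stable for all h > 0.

Test eqn y'=λy, z=hλ:
  y_{n+1} = y_n + z·[6/7·y_n + 1/7·y_{n+1}] ⇒ (1 − 1/7z)y_{n+1} = (1 + 6/7z)y_n
  Hence R(z) = (1 + 6/7z)/(1 − 1/7z).

Need |R(x)|<1, x<0.
x=-0.61: |R|=0.4389
R=−1: 1+6/7x = −1+1/7x ⇒ -5/7x=2 ⇒ x=2/(-5/7)=-2.8000
Confirm numerically:
  x=-2.433: |R|=0.80547 <1
  x=-2.054: |R|=0.58803 <1
  x=-1.802: |R|=0.43308 <1
  x=-2.948: |R|=1.07439 >1
  x=-2.927: |R|=1.06397 >1
  x=-2.922: |R|=1.06148 >1
Interval (-2.8000, 0).

(-2.8000,0); λ=-11 ⇒ h* = (14/5)/11 = 0.2545.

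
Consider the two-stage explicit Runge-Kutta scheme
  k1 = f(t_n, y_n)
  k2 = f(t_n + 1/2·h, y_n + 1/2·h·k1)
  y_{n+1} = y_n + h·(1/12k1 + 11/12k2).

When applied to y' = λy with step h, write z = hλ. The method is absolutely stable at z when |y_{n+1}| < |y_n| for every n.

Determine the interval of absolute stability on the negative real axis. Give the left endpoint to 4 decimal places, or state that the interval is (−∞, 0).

On y'=λy, z=hλ:
  k1=λy_n ⇒ h·k1=z·y_n;  k2=λ(1+1/2z)y_n ⇒ h·k2=z(1+1/2z)y_n
  y_{n+1}/y_n = 1 + 1/12z + 11/12z(1+1/2z) = 1 + z + 11/24z²
  ⇒ R(z) = 1 + z + 11/24z².

Need |R(x)|<1, x<0.
x=-1.16: |R|=0.4567
R=1: x+11/24x²=0 ⇒ x=−24/11=-2.1818; min R=1−1/(4·11/24)=0.4545>−1
Confirm numerically:
  x=-1.975: |R|=0.81279 <1
  x=-1.903: |R|=0.75681 <1
  x=-1.103: |R|=0.45461 <1
  x=-0.993: |R|=0.45894 <1
  x=-2.667: |R|=1.59307 >1
  x=-2.662: |R|=1.58586 >1
Stable set (-2.1818, 0).

(-2.1818, 0).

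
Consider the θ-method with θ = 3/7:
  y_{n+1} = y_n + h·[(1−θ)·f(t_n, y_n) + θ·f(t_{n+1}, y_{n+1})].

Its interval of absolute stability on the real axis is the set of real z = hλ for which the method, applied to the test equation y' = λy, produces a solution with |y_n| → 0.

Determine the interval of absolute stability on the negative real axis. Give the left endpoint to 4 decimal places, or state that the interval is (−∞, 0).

z∈(-14.0000,0).

On y'=λy, z=hλ:
  y_{n+1} = y_n + z·[4/7·y_n + 3/7·y_{n+1}] ⇒ (1 − 3/7z)y_{n+1} = (1 + 4/7z)y_n
  Hence R(z) = (1 + 4/7z)/(1 − 3/7z).

Boundary: |R(x)|=1, x<0.
x=-1.57: |R|=0.0615
R=−1: 1+4/7x = −1+3/7x ⇒ -1/7x=2 ⇒ x=2/(-1/7)=-14.0000
Confirm numerically:
  x=-12.595: |R|=0.96863 <1
  x=-11.550: |R|=0.94118 <1
  x=-10.367: |R|=0.90465 <1
  x=-9.271: |R|=0.86416 <1
  x=-14.217: |R|=1.00437 >1
  x=-14.186: |R|=1.00375 >1
  x=-14.054: |R|=1.00110 >1
Interval (-14.0000, 0).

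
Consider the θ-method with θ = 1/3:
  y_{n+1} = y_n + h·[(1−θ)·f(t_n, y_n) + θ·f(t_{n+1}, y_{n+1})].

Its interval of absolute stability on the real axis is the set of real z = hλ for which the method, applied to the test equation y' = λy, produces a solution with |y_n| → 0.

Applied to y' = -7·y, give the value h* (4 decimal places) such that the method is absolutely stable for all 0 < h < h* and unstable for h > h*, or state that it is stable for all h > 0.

With y'=λy (z=hλ):
  y_{n+1} = y_n + z·[2/3·y_n + 1/3·y_{n+1}] ⇒ (1 − 1/3z)y_{n+1} = (1 + 2/3z)y_n
  R(z) = (1 + 2/3z)/(1 − 1/3z).

Boundary: |R(x)|=1, x<0.
x=-0.83: |R|=0.3499
R=−1: 1+2/3x = −1+1/3x ⇒ -1/3x=2 ⇒ x=2/(-1/3)=-6.0000
Confirm numerically:
  x=-5.876: |R|=0.98603 <1
  x=-5.837: |R|=0.98155 <1
  x=-4.725: |R|=0.83495 <1
  x=-6.109: |R|=1.01197 >1
  x=-6.099: |R|=1.01088 >1
  x=-6.035: |R|=1.00387 >1
Stable set (-6.0000, 0).

(-6.0000,0); λ=-7 ⇒ h* = (6)/7 = 0.8571.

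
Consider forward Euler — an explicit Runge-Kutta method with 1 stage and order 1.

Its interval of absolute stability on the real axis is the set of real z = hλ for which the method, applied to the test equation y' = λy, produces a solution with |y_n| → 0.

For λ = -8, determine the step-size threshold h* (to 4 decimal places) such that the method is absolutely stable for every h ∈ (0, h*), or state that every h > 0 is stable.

With y'=λy (z=hλ):
  order 1, 1-stage ⇒ R(z)=1+z
  (e.g. R(-0.54)=0.46000, |R|=0.46000)

Find x<0 with |R(x)|<1.
x=-0.54: |R|=0.4600
|R(-2.17)|=1.1700 |R(-1.07)|=0.0700 |R(-0.6)|=0.4000
Bisect:
  x_lo=-2.6505 |R|=1.6505  x_hi=-0.2351 |R|=0.7649
  mid=-1.44279 |R|=0.44279 →hi
  mid=-2.04663 |R|=1.04663 →lo
  mid=-1.74471 |R|=0.74471 →hi
  mid=-1.89567 |R|=0.89567 →hi
  mid=-1.97115 |R|=0.97115 →hi
  mid=-2.00889 |R|=1.00889 →lo
  mid=-1.99002 |R|=0.99002 →hi
  mid=-1.99945 |R|=0.99945 →hi
  mid=-2.00417 |R|=1.00417 →lo
  ...
  [-2.00004,-1.99989] ⇒ x*=-2.0000
Interval (-2.0000, 0).

(-2.0000,0); λ=-8 ⇒ h* = 0.2500.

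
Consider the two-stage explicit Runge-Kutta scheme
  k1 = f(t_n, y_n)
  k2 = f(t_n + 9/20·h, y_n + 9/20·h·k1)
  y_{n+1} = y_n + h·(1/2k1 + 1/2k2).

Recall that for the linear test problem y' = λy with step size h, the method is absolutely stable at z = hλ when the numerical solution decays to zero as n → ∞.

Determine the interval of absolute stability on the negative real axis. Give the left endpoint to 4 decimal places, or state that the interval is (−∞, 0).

z∈(-4.4444,0).

Set f=λy, z=hλ:
  k1=λy_n ⇒ h·k1=z·y_n;  k2=λ(1+9/20z)y_n ⇒ h·k2=z(1+9/20z)y_n
  y_{n+1}/y_n = 1 + 1/2z + 1/2z(1+9/20z) = 1 + z + 9/40z²
  so R(z) = 1 + z + 9/40z².

Boundary: |R(x)|=1, x<0.
x=-0.48: |R|=0.5718
R=1: x+9/40x²=0 ⇒ x=−40/9=-4.4444; min R=1−1/(4·9/40)=-0.1111>−1
Confirm numerically:
  x=-4.116: |R|=0.69583 <1
  x=-2.187: |R|=0.11083 <1
  x=-1.988: |R|=0.09877 <1
  x=-4.825: |R|=1.41314 >1
  x=-4.627: |R|=1.19005 >1
  x=-4.598: |R|=1.15886 >1
Stable set (-4.4444, 0).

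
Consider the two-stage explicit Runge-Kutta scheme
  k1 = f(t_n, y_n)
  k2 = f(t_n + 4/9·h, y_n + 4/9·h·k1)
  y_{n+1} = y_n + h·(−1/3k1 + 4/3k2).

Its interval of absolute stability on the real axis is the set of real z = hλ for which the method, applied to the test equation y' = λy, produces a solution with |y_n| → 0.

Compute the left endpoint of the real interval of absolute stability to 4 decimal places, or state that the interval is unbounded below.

Test eqn y'=λy, z=hλ:
  k1=λy_n ⇒ h·k1=z·y_n;  k2=λ(1+4/9z)y_n ⇒ h·k2=z(1+4/9z)y_n
  y_{n+1}/y_n = 1 − 1/3z + 4/3z(1+4/9z) = 1 + z + 16/27z²
  R(z) = 1 + z + 16/27z².

Find x<0 with |R(x)|<1.
x=-0.8: |R|=0.5793
R=1: x+16/27x²=0 ⇒ x=−27/16=-1.6875; min R=1−1/(4·16/27)=0.5781>−1
Confirm numerically:
  x=-1.402: |R|=0.76280 <1
  x=-1.171: |R|=0.64159 <1
  x=-1.007: |R|=0.59392 <1
  x=-0.937: |R|=0.58328 <1
  x=-1.837: |R|=1.16274 >1
  x=-1.826: |R|=1.14987 >1
So |R|<1 on (-1.6875, 0).

z* = -1.6875.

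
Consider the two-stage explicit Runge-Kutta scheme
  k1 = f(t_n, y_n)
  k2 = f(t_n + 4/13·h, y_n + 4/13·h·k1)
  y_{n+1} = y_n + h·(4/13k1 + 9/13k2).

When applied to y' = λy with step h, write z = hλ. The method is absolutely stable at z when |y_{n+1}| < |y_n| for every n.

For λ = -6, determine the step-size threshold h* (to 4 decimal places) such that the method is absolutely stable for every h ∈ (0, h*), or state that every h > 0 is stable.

Test eqn y'=λy, z=hλ:
  k1=λy_n ⇒ h·k1=z·y_n;  k2=λ(1+4/13z)y_n ⇒ h·k2=z(1+4/13z)y_n
  y_{n+1}/y_n = 1 + 4/13z + 9/13z(1+4/13z) = 1 + z + 36/169z²
  Hence R(z) = 1 + z + 36/169z².

Need |R(x)|<1, x<0.
x=-1.28: |R|=0.0690
R=1: x+36/169x²=0 ⇒ x=−169/36=-4.6944; min R=1−1/(4·36/169)=-0.1736>−1
Confirm numerically:
  x=-4.264: |R|=0.60902 <1
  x=-4.178: |R|=0.54037 <1
  x=-4.006: |R|=0.41252 <1
  x=-3.674: |R|=0.20137 <1
  x=-5.258: |R|=1.63121 >1
  x=-4.942: |R|=1.26061 >1
Stable set (-4.6944, 0).

(-4.6944,0); λ=-6 ⇒ h* = (169/36)/6 = 0.7824.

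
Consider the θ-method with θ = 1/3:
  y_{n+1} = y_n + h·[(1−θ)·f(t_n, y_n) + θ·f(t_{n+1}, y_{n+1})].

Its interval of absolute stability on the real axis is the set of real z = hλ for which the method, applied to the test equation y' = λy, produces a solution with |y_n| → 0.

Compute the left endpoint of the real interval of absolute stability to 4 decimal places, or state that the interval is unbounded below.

z* = -6.0000.

Test eqn y'=λy, z=hλ:
  y_{n+1} = y_n + z·[2/3·y_n + 1/3·y_{n+1}] ⇒ (1 − 1/3z)y_{n+1} = (1 + 2/3z)y_n
  so R(z) = (1 + 2/3z)/(1 − 1/3z).

Boundary: |R(x)|=1, x<0.
x=-0.45: |R|=0.6087
R=−1: 1+2/3x = −1+1/3x ⇒ -1/3x=2 ⇒ x=2/(-1/3)=-6.0000
Confirm numerically:
  x=-5.803: |R|=0.97762 <1
  x=-3.897: |R|=0.69508 <1
  x=-3.706: |R|=0.65792 <1
  x=-3.620: |R|=0.64048 <1
  x=-6.413: |R|=1.04388 >1
  x=-6.365: |R|=1.03897 >1
  x=-6.212: |R|=1.02301 >1
So |R|<1 on (-6.0000, 0).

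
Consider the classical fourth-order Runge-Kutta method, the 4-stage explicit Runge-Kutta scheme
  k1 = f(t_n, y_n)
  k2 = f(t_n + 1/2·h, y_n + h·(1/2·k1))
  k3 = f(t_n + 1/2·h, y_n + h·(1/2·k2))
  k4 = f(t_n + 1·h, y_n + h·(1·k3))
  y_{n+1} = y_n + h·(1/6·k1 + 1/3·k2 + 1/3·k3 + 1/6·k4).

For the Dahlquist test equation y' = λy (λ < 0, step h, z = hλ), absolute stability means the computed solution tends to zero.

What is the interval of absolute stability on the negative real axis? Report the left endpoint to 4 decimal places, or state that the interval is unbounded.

On y'=λy, z=hλ:
  order 4, 4-stage ⇒ R(z)=1+z+z^2/2+z^3/6+z^4/24
  (e.g. R(-0.69)=0.50274, |R|=0.50274)

Find x<0 with |R(x)|<1.
x=-0.69: |R|=0.5027
|R(-3.06)|=1.4996 |R(-1.27)|=0.3034 |R(-0.61)|=0.5440
Bisect:
  x_lo=-3.2841 |R|=2.0521  x_hi=-0.2785 |R|=0.7569
  mid=-1.78133 |R|=0.28270 →hi
  mid=-2.53274 |R|=0.68137 →hi
  mid=-2.90844 |R|=1.20210 →lo
  mid=-2.72059 |R|=0.90674 →hi
  mid=-2.81451 |R|=1.04495 →lo
  mid=-2.76755 |R|=0.97357 →hi
  mid=-2.79103 |R|=1.00868 →lo
  mid=-2.77929 |R|=0.99098 →hi
  ...
  [-2.78534,-2.78516] ⇒ x*=-2.7853
Stable set (-2.7853, 0).

(-2.7853, 0).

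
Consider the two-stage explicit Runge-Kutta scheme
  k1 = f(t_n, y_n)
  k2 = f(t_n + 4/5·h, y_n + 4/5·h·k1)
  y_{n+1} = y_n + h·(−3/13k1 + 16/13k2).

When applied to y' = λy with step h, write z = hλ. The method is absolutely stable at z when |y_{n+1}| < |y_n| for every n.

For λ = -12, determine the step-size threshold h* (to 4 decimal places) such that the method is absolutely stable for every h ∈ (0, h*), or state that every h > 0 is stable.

(-1.0156,0); λ=-12 ⇒ h* = (65/64)/12 = 0.0846.

With y'=λy (z=hλ):
  k1=λy_n ⇒ h·k1=z·y_n;  k2=λ(1+4/5z)y_n ⇒ h·k2=z(1+4/5z)y_n
  y_{n+1}/y_n = 1 − 3/13z + 16/13z(1+4/5z) = 1 + z + 64/65z²
  R(z) = 1 + z + 64/65z².

Solve |R(x)|<1 on ℝ⁻.
x=-0.95: |R|=0.9386
R=1: x+64/65x²=0 ⇒ x=−65/64=-1.0156; min R=1−1/(4·64/65)=0.7461>−1
Confirm numerically:
  x=-0.980: |R|=0.96562 <1
  x=-0.651: |R|=0.76628 <1
  x=-0.610: |R|=0.75638 <1
  x=-0.455: |R|=0.74884 <1
  x=-1.527: |R|=1.76886 >1
  x=-1.181: |R|=1.19230 >1
Interval (-1.0156, 0).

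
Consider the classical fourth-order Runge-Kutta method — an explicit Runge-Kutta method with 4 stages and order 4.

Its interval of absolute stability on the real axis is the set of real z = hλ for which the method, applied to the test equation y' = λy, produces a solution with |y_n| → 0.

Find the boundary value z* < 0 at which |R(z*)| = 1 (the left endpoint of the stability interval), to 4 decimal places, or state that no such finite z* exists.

Test eqn y'=λy, z=hλ:
  order 4, 4-stage ⇒ R(z)=1+z+z^2/2+z^3/6+z^4/24
  (e.g. R(-0.46)=0.63144, |R|=0.63144)

Find x<0 with |R(x)|<1.
x=-0.46: |R|=0.6314
|R(-3.11)|=1.6106 |R(-1.7)|=0.2742 |R(-1.59)|=0.2704
Bisect:
  x_lo=-3.5366 |R|=2.8632  x_hi=-0.2880 |R|=0.7498
  mid=-1.91233 |R|=0.30784 →hi
  mid=-2.72447 |R|=0.91211 →hi
  mid=-3.13055 |R|=1.65815 →lo
  mid=-2.92751 |R|=1.23646 →lo
  mid=-2.82599 |R|=1.06311 →lo
  mid=-2.77523 |R|=0.98494 →hi
  mid=-2.80061 |R|=1.02334 →lo
  ...
  [-2.78534,-2.78515] ⇒ x*=-2.7853
Stable set (-2.7853, 0).

left endpoint -2.7853.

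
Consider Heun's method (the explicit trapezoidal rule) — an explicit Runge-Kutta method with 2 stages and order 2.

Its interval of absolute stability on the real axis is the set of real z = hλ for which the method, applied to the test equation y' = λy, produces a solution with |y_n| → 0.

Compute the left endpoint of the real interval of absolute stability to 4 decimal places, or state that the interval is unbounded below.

Test eqn y'=λy, z=hλ:
  order 2, 2-stage ⇒ R(z)=1+z+z^2/2
  (e.g. R(-1.65)=0.71125, |R|=0.71125)

Boundary: |R(x)|=1, x<0.
x=-1.65: |R|=0.7112
|R(-2.1)|=1.1050 |R(-2.01)|=1.0100 |R(-1.82)|=0.8362
Bisect:
  x_lo=-2.6384 |R|=1.8422  x_hi=-0.0593 |R|=0.9425
  mid=-1.34886 |R|=0.56085 →hi
  mid=-1.99364 |R|=0.99366 →hi
  mid=-2.31603 |R|=1.36597 →lo
  mid=-2.15484 |R|=1.16683 →lo
  mid=-2.07424 |R|=1.07700 →lo
  mid=-2.03394 |R|=1.03452 →lo
  mid=-2.01379 |R|=1.01389 →lo
  mid=-2.00372 |R|=1.00372 →lo
  mid=-1.99868 |R|=0.99868 →hi
  ...
  [-2.00010,-1.99994] ⇒ x*=-2.0000
Interval (-2.0000, 0).

z* = -2.0000.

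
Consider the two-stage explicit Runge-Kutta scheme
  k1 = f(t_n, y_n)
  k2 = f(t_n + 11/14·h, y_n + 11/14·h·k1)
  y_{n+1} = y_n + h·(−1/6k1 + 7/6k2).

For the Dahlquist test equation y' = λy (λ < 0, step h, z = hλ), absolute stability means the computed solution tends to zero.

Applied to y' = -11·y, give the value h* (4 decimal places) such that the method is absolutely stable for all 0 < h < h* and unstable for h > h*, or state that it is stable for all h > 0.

(-1.0909,0); λ=-11 ⇒ h* = (12/11)/11 = 0.0992.

On y'=λy, z=hλ:
  k1=λy_n ⇒ h·k1=z·y_n;  k2=λ(1+11/14z)y_n ⇒ h·k2=z(1+11/14z)y_n
  y_{n+1}/y_n = 1 − 1/6z + 7/6z(1+11/14z) = 1 + z + 11/12z²
  so R(z) = 1 + z + 11/12z².

Boundary: |R(x)|=1, x<0.
x=-1.36: |R|=1.3355
R=1: x+11/12x²=0 ⇒ x=−12/11=-1.0909; min R=1−1/(4·11/12)=0.7273>−1
Confirm numerically:
  x=-1.001: |R|=0.91750 <1
  x=-0.553: |R|=0.72732 <1
  x=-0.538: |R|=0.72732 <1
  x=-1.541: |R|=1.63579 >1
  x=-1.532: |R|=1.61944 >1
  x=-1.370: |R|=1.35049 >1
Stable set (-1.0909, 0).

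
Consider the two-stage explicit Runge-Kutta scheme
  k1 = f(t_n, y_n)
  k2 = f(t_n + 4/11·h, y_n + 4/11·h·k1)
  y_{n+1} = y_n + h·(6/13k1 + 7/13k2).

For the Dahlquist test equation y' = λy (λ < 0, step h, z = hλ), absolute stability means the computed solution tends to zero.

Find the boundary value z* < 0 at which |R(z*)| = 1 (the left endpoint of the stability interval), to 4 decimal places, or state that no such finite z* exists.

z* = -5.1071.

Set f=λy, z=hλ:
  k1=λy_n ⇒ h·k1=z·y_n;  k2=λ(1+4/11z)y_n ⇒ h·k2=z(1+4/11z)y_n
  y_{n+1}/y_n = 1 + 6/13z + 7/13z(1+4/11z) = 1 + z + 28/143z²
  Hence R(z) = 1 + z + 28/143z².

Need |R(x)|<1, x<0.
x=-1.75: |R|=0.1503
R=1: x+28/143x²=0 ⇒ x=−143/28=-5.1071; min R=1−1/(4·28/143)=-0.2768>−1
Confirm numerically:
  x=-4.901: |R|=0.80218 <1
  x=-3.809: |R|=0.03182 <1
  x=-3.517: |R|=0.09504 <1
  x=-3.516: |R|=0.09542 <1
  x=-5.645: |R|=1.59450 >1
  x=-5.501: |R|=1.42423 >1
Stable set (-5.1071, 0).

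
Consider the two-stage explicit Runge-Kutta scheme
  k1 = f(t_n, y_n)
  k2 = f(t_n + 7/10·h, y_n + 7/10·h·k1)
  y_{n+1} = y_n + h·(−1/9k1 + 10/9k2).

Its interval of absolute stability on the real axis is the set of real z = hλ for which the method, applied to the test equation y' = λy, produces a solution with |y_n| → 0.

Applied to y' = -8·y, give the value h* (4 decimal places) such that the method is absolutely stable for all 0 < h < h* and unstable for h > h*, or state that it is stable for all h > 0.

(-1.2857,0); λ=-8 ⇒ h* = (9/7)/8 = 0.1607.

On y'=λy, z=hλ:
  k1=λy_n ⇒ h·k1=z·y_n;  k2=λ(1+7/10z)y_n ⇒ h·k2=z(1+7/10z)y_n
  y_{n+1}/y_n = 1 − 1/9z + 10/9z(1+7/10z) = 1 + z + 7/9z²
  R(z) = 1 + z + 7/9z².

Need |R(x)|<1, x<0.
x=-1.5: |R|=1.2500
R=1: x+7/9x²=0 ⇒ x=−9/7=-1.2857; min R=1−1/(4·7/9)=0.6786>−1
Confirm numerically:
  x=-0.746: |R|=0.68685 <1
  x=-0.737: |R|=0.68546 <1
  x=-0.682: |R|=0.67976 <1
  x=-1.536: |R|=1.29901 >1
  x=-1.440: |R|=1.17280 >1
Stable set (-1.2857, 0).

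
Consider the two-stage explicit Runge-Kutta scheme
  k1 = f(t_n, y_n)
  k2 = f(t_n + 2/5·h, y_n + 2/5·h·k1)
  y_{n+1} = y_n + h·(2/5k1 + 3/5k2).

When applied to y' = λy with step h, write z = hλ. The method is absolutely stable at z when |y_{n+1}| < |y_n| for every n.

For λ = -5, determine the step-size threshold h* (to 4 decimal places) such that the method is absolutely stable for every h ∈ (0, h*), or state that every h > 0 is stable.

(-4.1667,0); λ=-5 ⇒ h* = (25/6)/5 = 0.8333.

Test eqn y'=λy, z=hλ:
  k1=λy_n ⇒ h·k1=z·y_n;  k2=λ(1+2/5z)y_n ⇒ h·k2=z(1+2/5z)y_n
  y_{n+1}/y_n = 1 + 2/5z + 3/5z(1+2/5z) = 1 + z + 6/25z²
  Hence R(z) = 1 + z + 6/25z².

Boundary: |R(x)|=1, x<0.
x=-0.89: |R|=0.3001
R=1: x+6/25x²=0 ⇒ x=−25/6=-4.1667; min R=1−1/(4·6/25)=-0.0417>−1
Confirm numerically:
  x=-4.106: |R|=0.94022 <1
  x=-3.744: |R|=0.62021 <1
  x=-3.706: |R|=0.59026 <1
  x=-2.559: |R|=0.01264 <1
  x=-4.620: |R|=1.50266 >1
  x=-4.607: |R|=1.48687 >1
  x=-4.427: |R|=1.27660 >1
So |R|<1 on (-4.1667, 0).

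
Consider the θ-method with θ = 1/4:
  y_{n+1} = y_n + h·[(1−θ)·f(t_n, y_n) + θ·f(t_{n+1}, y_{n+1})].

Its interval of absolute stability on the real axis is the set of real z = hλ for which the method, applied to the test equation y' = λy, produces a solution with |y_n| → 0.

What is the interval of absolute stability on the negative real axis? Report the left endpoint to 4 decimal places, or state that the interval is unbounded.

(-4.0000, 0).

With y'=λy (z=hλ):
  y_{n+1} = y_n + z·[3/4·y_n + 1/4·y_{n+1}] ⇒ (1 − 1/4z)y_{n+1} = (1 + 3/4z)y_n
  Hence R(z) = (1 + 3/4z)/(1 − 1/4z).

Need |R(x)|<1, x<0.
x=-0.48: |R|=0.5714
R=−1: 1+3/4x = −1+1/4x ⇒ -1/2x=2 ⇒ x=2/(-1/2)=-4.0000
Confirm numerically:
  x=-3.863: |R|=0.96515 <1
  x=-3.180: |R|=0.77159 <1
  x=-1.839: |R|=0.25980 <1
  x=-1.708: |R|=0.19692 <1
  x=-4.362: |R|=1.08658 >1
  x=-4.124: |R|=1.03053 >1
  x=-4.109: |R|=1.02688 >1
Interval (-4.0000, 0).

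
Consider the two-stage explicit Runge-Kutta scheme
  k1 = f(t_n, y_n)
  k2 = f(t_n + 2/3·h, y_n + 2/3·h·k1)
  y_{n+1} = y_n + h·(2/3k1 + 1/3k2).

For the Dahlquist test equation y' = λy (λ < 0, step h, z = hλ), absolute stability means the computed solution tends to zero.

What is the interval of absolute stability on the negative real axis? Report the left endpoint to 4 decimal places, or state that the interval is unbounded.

With y'=λy (z=hλ):
  k1=λy_n ⇒ h·k1=z·y_n;  k2=λ(1+2/3z)y_n ⇒ h·k2=z(1+2/3z)y_n
  y_{n+1}/y_n = 1 + 2/3z + 1/3z(1+2/3z) = 1 + z + 2/9z²
  ⇒ R(z) = 1 + z + 2/9z².

Solve |R(x)|<1 on ℝ⁻.
x=-1.61: |R|=0.0340
R=1: x+2/9x²=0 ⇒ x=−9/2=-4.5000; min R=1−1/(4·2/9)=-0.1250>−1
Confirm numerically:
  x=-4.396: |R|=0.89840 <1
  x=-3.854: |R|=0.44674 <1
  x=-3.800: |R|=0.40889 <1
  x=-5.076: |R|=1.64973 >1
  x=-5.039: |R|=1.60356 >1
  x=-4.728: |R|=1.23955 >1
Interval (-4.5000, 0).

(-4.5000, 0).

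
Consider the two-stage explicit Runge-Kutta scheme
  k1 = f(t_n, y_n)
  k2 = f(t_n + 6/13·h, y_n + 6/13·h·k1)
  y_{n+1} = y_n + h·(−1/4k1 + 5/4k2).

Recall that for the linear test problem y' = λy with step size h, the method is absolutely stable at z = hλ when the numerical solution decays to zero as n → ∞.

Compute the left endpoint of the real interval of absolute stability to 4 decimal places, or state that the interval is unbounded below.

left endpoint -1.7333.

Test eqn y'=λy, z=hλ:
  k1=λy_n ⇒ h·k1=z·y_n;  k2=λ(1+6/13z)y_n ⇒ h·k2=z(1+6/13z)y_n
  y_{n+1}/y_n = 1 − 1/4z + 5/4z(1+6/13z) = 1 + z + 15/26z²
  Hence R(z) = 1 + z + 15/26z².

Boundary: |R(x)|=1, x<0.
x=-1.58: |R|=0.8602
R=1: x+15/26x²=0 ⇒ x=−26/15=-1.7333; min R=1−1/(4·15/26)=0.5667>−1
Confirm numerically:
  x=-1.289: |R|=0.66957 <1
  x=-1.211: |R|=0.63507 <1
  x=-1.132: |R|=0.60728 <1
  x=-0.845: |R|=0.56694 <1
  x=-2.148: |R|=1.51387 >1
  x=-2.127: |R|=1.48307 >1
  x=-2.033: |R|=1.35147 >1
Interval (-1.7333, 0).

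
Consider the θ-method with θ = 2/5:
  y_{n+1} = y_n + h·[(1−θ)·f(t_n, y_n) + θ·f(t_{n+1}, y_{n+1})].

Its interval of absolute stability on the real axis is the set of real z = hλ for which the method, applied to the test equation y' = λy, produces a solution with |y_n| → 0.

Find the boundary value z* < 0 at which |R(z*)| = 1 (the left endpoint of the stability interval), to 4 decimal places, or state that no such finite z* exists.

Set f=λy, z=hλ:
  y_{n+1} = y_n + z·[3/5·y_n + 2/5·y_{n+1}] ⇒ (1 − 2/5z)y_{n+1} = (1 + 3/5z)y_n
  R(z) = (1 + 3/5z)/(1 − 2/5z).

Solve |R(x)|<1 on ℝ⁻.
x=-0.61: |R|=0.5096
R=−1: 1+3/5x = −1+2/5x ⇒ -1/5x=2 ⇒ x=2/(-1/5)=-10.0000
Confirm numerically:
  x=-9.855: |R|=0.99413 <1
  x=-8.913: |R|=0.95238 <1
  x=-7.618: |R|=0.88229 <1
  x=-6.415: |R|=0.79893 <1
  x=-10.503: |R|=1.01934 >1
  x=-10.203: |R|=1.00799 >1
Stable set (-10.0000, 0).

z* = -10.0000.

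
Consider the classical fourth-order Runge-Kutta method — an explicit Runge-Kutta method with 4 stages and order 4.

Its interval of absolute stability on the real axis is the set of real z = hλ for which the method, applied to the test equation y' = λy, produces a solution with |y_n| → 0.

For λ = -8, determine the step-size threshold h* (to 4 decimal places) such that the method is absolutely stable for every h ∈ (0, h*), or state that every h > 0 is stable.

On y'=λy, z=hλ:
  order 4, 4-stage ⇒ R(z)=1+z+z^2/2+z^3/6+z^4/24
  (e.g. R(-1.21)=0.31611, |R|=0.31611)

Find x<0 with |R(x)|<1.
x=-1.21: |R|=0.3161
|R(-2.38)|=0.5422 |R(-1.86)|=0.2960 |R(-1.02)|=0.3684
Bisect:
  x_lo=-3.3901 |R|=2.3663  x_hi=-0.2440 |R|=0.7835
  mid=-1.81708 |R|=0.28812 →hi
  mid=-2.60361 |R|=0.75890 →hi
  mid=-2.99688 |R|=1.36876 →lo
  mid=-2.80024 |R|=1.02277 →lo
  mid=-2.70193 |R|=0.88142 →hi
  mid=-2.75109 |R|=0.94964 →hi
  mid=-2.77566 |R|=0.98558 →hi
  ...
  [-2.78546,-2.78527] ⇒ x*=-2.7853
So |R|<1 on (-2.7853, 0).

(-2.7853,0); λ=-8 ⇒ h* = 0.3482.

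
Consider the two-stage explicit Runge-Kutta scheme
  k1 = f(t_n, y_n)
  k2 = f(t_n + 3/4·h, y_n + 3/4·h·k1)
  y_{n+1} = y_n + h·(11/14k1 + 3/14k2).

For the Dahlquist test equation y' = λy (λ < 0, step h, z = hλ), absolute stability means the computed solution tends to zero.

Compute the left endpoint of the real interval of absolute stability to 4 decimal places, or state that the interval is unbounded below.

z* = -6.2222.

On y'=λy, z=hλ:
  k1=λy_n ⇒ h·k1=z·y_n;  k2=λ(1+3/4z)y_n ⇒ h·k2=z(1+3/4z)y_n
  y_{n+1}/y_n = 1 + 11/14z + 3/14z(1+3/4z) = 1 + z + 9/56z²
  Hence R(z) = 1 + z + 9/56z².

Need |R(x)|<1, x<0.
x=-0.68: |R|=0.3943
R=1: x+9/56x²=0 ⇒ x=−56/9=-6.2222; min R=1−1/(4·9/56)=-0.5556>−1
Confirm numerically:
  x=-6.119: |R|=0.89849 <1
  x=-5.630: |R|=0.46414 <1
  x=-5.396: |R|=0.28349 <1
  x=-6.551: |R|=1.34615 >1
  x=-6.337: |R|=1.11690 >1
  x=-6.244: |R|=1.02185 >1
Stable set (-6.2222, 0).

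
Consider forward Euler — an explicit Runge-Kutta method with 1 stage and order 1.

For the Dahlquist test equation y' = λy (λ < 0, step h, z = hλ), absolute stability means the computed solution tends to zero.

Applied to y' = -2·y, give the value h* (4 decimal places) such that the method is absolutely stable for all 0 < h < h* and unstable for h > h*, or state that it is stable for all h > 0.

With y'=λy (z=hλ):
  order 1, 1-stage ⇒ R(z)=1+z
  (e.g. R(-1.41)=-0.41000, |R|=0.41000)

Boundary: |R(x)|=1, x<0.
x=-1.41: |R|=0.4100
|R(-1.92)|=0.9200 |R(-0.92)|=0.0800 |R(-0.56)|=0.4400
Bisect:
  x_lo=-2.7596 |R|=1.7596  x_hi=-0.3336 |R|=0.6664
  mid=-1.54662 |R|=0.54662 →hi
  mid=-2.15311 |R|=1.15311 →lo
  mid=-1.84987 |R|=0.84987 →hi
  mid=-2.00149 |R|=1.00149 →lo
  mid=-1.92568 |R|=0.92568 →hi
  mid=-1.96358 |R|=0.96358 →hi
  mid=-1.98254 |R|=0.98254 →hi
  mid=-1.99201 |R|=0.99201 →hi
  ...
  [-2.00001,-1.99986] ⇒ x*=-2.0000
Stable set (-2.0000, 0).

(-2.0000,0); λ=-2 ⇒ h* = 1.0000.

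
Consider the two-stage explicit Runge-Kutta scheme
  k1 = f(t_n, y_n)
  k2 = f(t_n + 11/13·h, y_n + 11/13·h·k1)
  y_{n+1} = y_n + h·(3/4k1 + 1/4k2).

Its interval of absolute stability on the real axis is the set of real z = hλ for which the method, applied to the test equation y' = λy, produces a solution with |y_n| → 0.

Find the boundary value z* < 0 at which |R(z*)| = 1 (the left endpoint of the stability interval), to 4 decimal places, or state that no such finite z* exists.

Test eqn y'=λy, z=hλ:
  k1=λy_n ⇒ h·k1=z·y_n;  k2=λ(1+11/13z)y_n ⇒ h·k2=z(1+11/13z)y_n
  y_{n+1}/y_n = 1 + 3/4z + 1/4z(1+11/13z) = 1 + z + 11/52z²
  Hence R(z) = 1 + z + 11/52z².

Boundary: |R(x)|=1, x<0.
x=-0.85: |R|=0.3028
R=1: x+11/52x²=0 ⇒ x=−52/11=-4.7273; min R=1−1/(4·11/52)=-0.1818>−1
Confirm numerically:
  x=-4.063: |R|=0.42907 <1
  x=-3.391: |R|=0.04146 <1
  x=-2.923: |R|=0.11563 <1
  x=-2.434: |R|=0.18077 <1
  x=-5.035: |R|=1.32776 >1
  x=-4.818: |R|=1.09247 >1
So |R|<1 on (-4.7273, 0).

z* = -4.7273.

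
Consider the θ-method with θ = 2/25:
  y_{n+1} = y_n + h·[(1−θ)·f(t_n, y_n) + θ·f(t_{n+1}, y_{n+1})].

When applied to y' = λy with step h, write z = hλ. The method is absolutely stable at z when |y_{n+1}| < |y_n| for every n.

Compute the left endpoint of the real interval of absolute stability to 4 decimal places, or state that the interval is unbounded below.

With y'=λy (z=hλ):
  y_{n+1} = y_n + z·[23/25·y_n + 2/25·y_{n+1}] ⇒ (1 − 2/25z)y_{n+1} = (1 + 23/25z)y_n
  ⇒ R(z) = (1 + 23/25z)/(1 − 2/25z).

Need |R(x)|<1, x<0.
x=-1.72: |R|=0.5120
R=−1: 1+23/25x = −1+2/25x ⇒ -21/25x=2 ⇒ x=2/(-21/25)=-2.3810
Confirm numerically:
  x=-2.328: |R|=0.96250 <1
  x=-2.275: |R|=0.92470 <1
  x=-1.090: |R|=0.00258 <1
  x=-2.657: |R|=1.19123 >1
  x=-2.648: |R|=1.18511 >1
  x=-2.577: |R|=1.13653 >1
Stable set (-2.3810, 0).

z* = -2.3810.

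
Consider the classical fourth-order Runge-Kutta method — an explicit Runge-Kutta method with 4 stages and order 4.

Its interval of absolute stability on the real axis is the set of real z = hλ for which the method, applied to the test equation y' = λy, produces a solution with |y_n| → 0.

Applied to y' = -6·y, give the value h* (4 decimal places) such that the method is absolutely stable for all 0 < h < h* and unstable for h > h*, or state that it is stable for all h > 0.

(-2.7853,0); λ=-6 ⇒ h* = 0.4642.

With y'=λy (z=hλ):
  order 4, 4-stage ⇒ R(z)=1+z+z^2/2+z^3/6+z^4/24
  (e.g. R(-1)=0.37500, |R|=0.37500)

Solve |R(x)|<1 on ℝ⁻.
x=-1: |R|=0.3750
|R(-2.47)|=0.6198 |R(-1.11)|=0.3414 |R(-0.85)|=0.4306
Bisect:
  x_lo=-3.3505 |R|=2.2447  x_hi=-0.3148 |R|=0.7299
  mid=-1.83269 |R|=0.29081 →hi
  mid=-2.59162 |R|=0.74516 →hi
  mid=-2.97108 |R|=1.31820 →lo
  mid=-2.78135 |R|=0.99407 →hi
  mid=-2.87622 |R|=1.14597 →lo
  mid=-2.82878 |R|=1.06758 →lo
  mid=-2.80507 |R|=1.03023 →lo
  mid=-2.79321 |R|=1.01200 →lo
  ...
  [-2.78543,-2.78524] ⇒ x*=-2.7853
Interval (-2.7853, 0).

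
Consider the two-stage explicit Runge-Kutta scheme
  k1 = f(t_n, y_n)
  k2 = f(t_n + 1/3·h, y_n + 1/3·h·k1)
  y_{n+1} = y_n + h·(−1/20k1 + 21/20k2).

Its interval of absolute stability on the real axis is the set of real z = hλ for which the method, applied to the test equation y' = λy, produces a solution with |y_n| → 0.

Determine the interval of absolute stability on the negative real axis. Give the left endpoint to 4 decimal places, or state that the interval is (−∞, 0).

With y'=λy (z=hλ):
  k1=λy_n ⇒ h·k1=z·y_n;  k2=λ(1+1/3z)y_n ⇒ h·k2=z(1+1/3z)y_n
  y_{n+1}/y_n = 1 − 1/20z + 21/20z(1+1/3z) = 1 + z + 7/20z²
  R(z) = 1 + z + 7/20z².

Need |R(x)|<1, x<0.
x=-1.26: |R|=0.2957
R=1: x+7/20x²=0 ⇒ x=−20/7=-2.8571; min R=1−1/(4·7/20)=0.2857>−1
Confirm numerically:
  x=-2.731: |R|=0.87943 <1
  x=-2.023: |R|=0.40939 <1
  x=-1.218: |R|=0.30123 <1
  x=-3.411: |R|=1.66122 >1
  x=-3.259: |R|=1.45838 >1
  x=-3.131: |R|=1.30011 >1
Interval (-2.8571, 0).

(-2.8571, 0).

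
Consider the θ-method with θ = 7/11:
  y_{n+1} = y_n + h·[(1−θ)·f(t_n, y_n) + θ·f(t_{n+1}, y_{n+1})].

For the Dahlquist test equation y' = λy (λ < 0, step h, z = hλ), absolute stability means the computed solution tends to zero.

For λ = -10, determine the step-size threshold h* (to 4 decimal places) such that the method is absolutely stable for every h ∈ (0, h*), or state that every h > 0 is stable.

Set f=λy, z=hλ:
  y_{n+1} = y_n + z·[4/11·y_n + 7/11·y_{n+1}] ⇒ (1 − 7/11z)y_{n+1} = (1 + 4/11z)y_n
  ⇒ R(z) = (1 + 4/11z)/(1 − 7/11z).

Boundary: |R(x)|=1, x<0.
x=-1.04: |R|=0.3742
x=-2: |R|=0.1200
x=-10: |R|=0.3580
x=-100: |R|=0.5471
θ=7/11≥1/2 ⇒ |1+4/11x|<|1−7/11x| ∀x<0 ⇒ stable on all of ℝ⁻.

(−∞, 0) — no finite endpoint. Any h>0 works for λ=-10.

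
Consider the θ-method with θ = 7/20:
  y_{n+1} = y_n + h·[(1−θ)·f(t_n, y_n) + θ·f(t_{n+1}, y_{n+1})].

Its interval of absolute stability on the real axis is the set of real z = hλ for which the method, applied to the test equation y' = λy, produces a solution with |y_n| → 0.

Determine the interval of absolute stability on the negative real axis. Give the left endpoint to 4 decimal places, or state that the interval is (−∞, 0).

z∈(-6.6667,0).

On y'=λy, z=hλ:
  y_{n+1} = y_n + z·[13/20·y_n + 7/20·y_{n+1}] ⇒ (1 − 7/20z)y_{n+1} = (1 + 13/20z)y_n
  ⇒ R(z) = (1 + 13/20z)/(1 − 7/20z).

Find x<0 with |R(x)|<1.
x=-1.21: |R|=0.1500
R=−1: 1+13/20x = −1+7/20x ⇒ -3/10x=2 ⇒ x=2/(-3/10)=-6.6667
Confirm numerically:
  x=-4.426: |R|=0.73630 <1
  x=-3.166: |R|=0.50183 <1
  x=-2.917: |R|=0.44338 <1
  x=-7.185: |R|=1.04424 >1
  x=-6.842: |R|=1.01549 >1
So |R|<1 on (-6.6667, 0).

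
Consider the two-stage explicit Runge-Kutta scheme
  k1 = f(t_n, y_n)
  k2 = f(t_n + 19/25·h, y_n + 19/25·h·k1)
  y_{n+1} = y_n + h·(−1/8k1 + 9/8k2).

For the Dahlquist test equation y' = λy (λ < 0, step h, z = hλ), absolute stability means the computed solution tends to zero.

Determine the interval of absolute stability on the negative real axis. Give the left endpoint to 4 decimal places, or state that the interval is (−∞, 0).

(-1.1696, 0).

Set f=λy, z=hλ:
  k1=λy_n ⇒ h·k1=z·y_n;  k2=λ(1+19/25z)y_n ⇒ h·k2=z(1+19/25z)y_n
  y_{n+1}/y_n = 1 − 1/8z + 9/8z(1+19/25z) = 1 + z + 171/200z²
  ⇒ R(z) = 1 + z + 171/200z².

Boundary: |R(x)|=1, x<0.
x=-1.75: |R|=1.8684
R=1: x+171/200x²=0 ⇒ x=−200/171=-1.1696; min R=1−1/(4·171/200)=0.7076>−1
Confirm numerically:
  x=-0.672: |R|=0.71410 <1
  x=-0.612: |R|=0.70824 <1
  x=-0.599: |R|=0.70777 <1
  x=-1.644: |R|=1.66684 >1
  x=-1.559: |R|=1.51906 >1
  x=-1.295: |R|=1.13886 >1
So |R|<1 on (-1.1696, 0).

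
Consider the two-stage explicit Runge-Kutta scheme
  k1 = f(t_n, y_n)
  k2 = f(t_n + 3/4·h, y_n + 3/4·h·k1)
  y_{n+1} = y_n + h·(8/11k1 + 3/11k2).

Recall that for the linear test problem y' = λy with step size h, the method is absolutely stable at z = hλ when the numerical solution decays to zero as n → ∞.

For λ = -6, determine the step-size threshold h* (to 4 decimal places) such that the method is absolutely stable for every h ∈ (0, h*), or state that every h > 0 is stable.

With y'=λy (z=hλ):
  k1=λy_n ⇒ h·k1=z·y_n;  k2=λ(1+3/4z)y_n ⇒ h·k2=z(1+3/4z)y_n
  y_{n+1}/y_n = 1 + 8/11z + 3/11z(1+3/4z) = 1 + z + 9/44z²
  so R(z) = 1 + z + 9/44z².

Need |R(x)|<1, x<0.
x=-1.79: |R|=0.1346
R=1: x+9/44x²=0 ⇒ x=−44/9=-4.8889; min R=1−1/(4·9/44)=-0.2222>−1
Confirm numerically:
  x=-4.378: |R|=0.54250 <1
  x=-3.942: |R|=0.23651 <1
  x=-3.905: |R|=0.21412 <1
  x=-3.461: |R|=0.01085 <1
  x=-5.204: |R|=1.33542 >1
  x=-5.020: |R|=1.13463 >1
Interval (-4.8889, 0).

(-4.8889,0); λ=-6 ⇒ h* = (44/9)/6 = 0.8148.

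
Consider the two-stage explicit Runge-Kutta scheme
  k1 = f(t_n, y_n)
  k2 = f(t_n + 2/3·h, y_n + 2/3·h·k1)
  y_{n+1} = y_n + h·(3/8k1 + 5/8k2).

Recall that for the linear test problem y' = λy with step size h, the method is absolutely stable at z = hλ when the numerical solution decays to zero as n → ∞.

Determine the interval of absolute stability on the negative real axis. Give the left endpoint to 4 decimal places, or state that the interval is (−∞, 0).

z∈(-2.4000,0).

Test eqn y'=λy, z=hλ:
  k1=λy_n ⇒ h·k1=z·y_n;  k2=λ(1+2/3z)y_n ⇒ h·k2=z(1+2/3z)y_n
  y_{n+1}/y_n = 1 + 3/8z + 5/8z(1+2/3z) = 1 + z + 5/12z²
  so R(z) = 1 + z + 5/12z².

Need |R(x)|<1, x<0.
x=-1.18: |R|=0.4002
R=1: x+5/12x²=0 ⇒ x=−12/5=-2.4000; min R=1−1/(4·5/12)=0.4000>−1
Confirm numerically:
  x=-1.644: |R|=0.48214 <1
  x=-1.568: |R|=0.45643 <1
  x=-1.302: |R|=0.40434 <1
  x=-2.433: |R|=1.03345 >1
  x=-2.428: |R|=1.02833 >1
So |R|<1 on (-2.4000, 0).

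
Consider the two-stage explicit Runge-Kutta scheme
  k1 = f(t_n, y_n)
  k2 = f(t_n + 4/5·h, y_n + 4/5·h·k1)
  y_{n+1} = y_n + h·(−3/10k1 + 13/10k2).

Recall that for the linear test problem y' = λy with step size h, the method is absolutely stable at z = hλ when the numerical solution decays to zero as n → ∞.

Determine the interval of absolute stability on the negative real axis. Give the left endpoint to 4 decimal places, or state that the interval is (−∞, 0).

Set f=λy, z=hλ:
  k1=λy_n ⇒ h·k1=z·y_n;  k2=λ(1+4/5z)y_n ⇒ h·k2=z(1+4/5z)y_n
  y_{n+1}/y_n = 1 − 3/10z + 13/10z(1+4/5z) = 1 + z + 26/25z²
  so R(z) = 1 + z + 26/25z².

Boundary: |R(x)|=1, x<0.
x=-0.6: |R|=0.7744
R=1: x+26/25x²=0 ⇒ x=−25/26=-0.9615; min R=1−1/(4·26/25)=0.7596>−1
Confirm numerically:
  x=-0.679: |R|=0.80048 <1
  x=-0.595: |R|=0.77319 <1
  x=-0.586: |R|=0.77113 <1
  x=-0.564: |R|=0.76682 <1
  x=-1.379: |R|=1.59871 >1
  x=-1.213: |R|=1.31722 >1
Stable set (-0.9615, 0).

z∈(-0.9615,0).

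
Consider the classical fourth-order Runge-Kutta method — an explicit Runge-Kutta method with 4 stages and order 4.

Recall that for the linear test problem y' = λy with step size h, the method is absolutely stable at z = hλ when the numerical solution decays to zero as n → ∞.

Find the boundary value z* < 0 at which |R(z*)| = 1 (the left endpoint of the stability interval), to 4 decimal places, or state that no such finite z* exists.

left endpoint -2.7853.

On y'=λy, z=hλ:
  order 4, 4-stage ⇒ R(z)=1+z+z^2/2+z^3/6+z^4/24
  (e.g. R(-1.35)=0.28958, |R|=0.28958)

Need |R(x)|<1, x<0.
x=-1.35: |R|=0.2896
|R(-3.15)|=1.7043 |R(-1.91)|=0.3073 |R(-1.7)|=0.2742
Bisect:
  x_lo=-3.4905 |R|=2.6984  x_hi=-0.3092 |R|=0.7341
  mid=-1.89983 |R|=0.30480 →hi
  mid=-2.69515 |R|=0.87238 →hi
  mid=-3.09281 |R|=1.57166 →lo
  mid=-2.89398 |R|=1.17662 →lo
  mid=-2.79457 |R|=1.01407 →lo
  mid=-2.74486 |R|=0.94073 →hi
  mid=-2.76971 |R|=0.97676 →hi
  mid=-2.78214 |R|=0.99525 →hi
  mid=-2.78835 |R|=1.00462 →lo
  ...
  [-2.78544,-2.78525] ⇒ x*=-2.7853
Interval (-2.7853, 0).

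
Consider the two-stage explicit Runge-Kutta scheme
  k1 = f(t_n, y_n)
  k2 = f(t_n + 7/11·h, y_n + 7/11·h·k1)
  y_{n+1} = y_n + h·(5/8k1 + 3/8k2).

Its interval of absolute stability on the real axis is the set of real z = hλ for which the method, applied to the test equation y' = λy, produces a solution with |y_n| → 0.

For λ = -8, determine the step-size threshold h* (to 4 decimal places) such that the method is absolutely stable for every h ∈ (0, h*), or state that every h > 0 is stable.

Test eqn y'=λy, z=hλ:
  k1=λy_n ⇒ h·k1=z·y_n;  k2=λ(1+7/11z)y_n ⇒ h·k2=z(1+7/11z)y_n
  y_{n+1}/y_n = 1 + 5/8z + 3/8z(1+7/11z) = 1 + z + 21/88z²
  R(z) = 1 + z + 21/88z².

Find x<0 with |R(x)|<1.
x=-0.67: |R|=0.4371
R=1: x+21/88x²=0 ⇒ x=−88/21=-4.1905; min R=1−1/(4·21/88)=-0.0476>−1
Confirm numerically:
  x=-3.656: |R|=0.53369 <1
  x=-3.050: |R|=0.16991 <1
  x=-2.478: |R|=0.01266 <1
  x=-4.725: |R|=1.60271 >1
  x=-4.438: |R|=1.26214 >1
So |R|<1 on (-4.1905, 0).

(-4.1905,0); λ=-8 ⇒ h* = (88/21)/8 = 0.5238.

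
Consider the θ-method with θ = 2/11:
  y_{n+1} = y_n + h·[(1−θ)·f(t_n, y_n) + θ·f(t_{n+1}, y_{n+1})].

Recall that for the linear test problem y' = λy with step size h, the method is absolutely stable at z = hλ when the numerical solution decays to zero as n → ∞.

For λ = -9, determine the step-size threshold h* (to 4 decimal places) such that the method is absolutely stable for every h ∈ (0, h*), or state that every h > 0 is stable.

Test eqn y'=λy, z=hλ:
  y_{n+1} = y_n + z·[9/11·y_n + 2/11·y_{n+1}] ⇒ (1 − 2/11z)y_{n+1} = (1 + 9/11z)y_n
  so R(z) = (1 + 9/11z)/(1 − 2/11z).

Need |R(x)|<1, x<0.
x=-1: |R|=0.1538
R=−1: 1+9/11x = −1+2/11x ⇒ -7/11x=2 ⇒ x=2/(-7/11)=-3.1429
Confirm numerically:
  x=-2.905: |R|=0.90095 <1
  x=-2.023: |R|=0.47900 <1
  x=-1.849: |R|=0.38379 <1
  x=-3.529: |R|=1.14968 >1
  x=-3.430: |R|=1.11254 >1
Interval (-3.1429, 0).

(-3.1429,0); λ=-9 ⇒ h* = (22/7)/9 = 0.3492.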